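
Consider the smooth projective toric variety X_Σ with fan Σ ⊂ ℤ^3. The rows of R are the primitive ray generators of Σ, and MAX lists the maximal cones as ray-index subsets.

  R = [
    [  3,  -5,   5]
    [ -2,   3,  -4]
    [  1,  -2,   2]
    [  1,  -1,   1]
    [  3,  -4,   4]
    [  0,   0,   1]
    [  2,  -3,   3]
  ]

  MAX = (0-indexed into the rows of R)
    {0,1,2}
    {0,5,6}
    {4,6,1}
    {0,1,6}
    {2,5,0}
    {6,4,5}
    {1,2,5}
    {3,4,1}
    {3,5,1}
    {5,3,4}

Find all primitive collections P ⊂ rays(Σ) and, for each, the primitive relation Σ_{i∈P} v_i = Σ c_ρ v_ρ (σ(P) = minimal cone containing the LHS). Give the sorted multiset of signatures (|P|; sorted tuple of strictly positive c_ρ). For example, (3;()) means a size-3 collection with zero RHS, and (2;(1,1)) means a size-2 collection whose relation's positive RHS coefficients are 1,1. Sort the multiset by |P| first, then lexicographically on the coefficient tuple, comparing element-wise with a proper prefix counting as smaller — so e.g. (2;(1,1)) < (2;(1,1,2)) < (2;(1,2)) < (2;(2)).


Σ has 9 primitive collections:

  P={2,3}:  v_{2} + v_{3} = v_{6}  ⟹  sig = (2;(1))
  P={2,6}:  v_{2} + v_{6} = v_{0}  ⟹  sig = (2;(1))
  P={3,6}:  v_{3} + v_{6} = v_{4}  ⟹  sig = (2;(1))
  P={0,3}:  v_{0} + v_{3} = 2·v_{6}  ⟹  sig = (2;(2))
  P={2,4}:  v_{2} + v_{4} = 2·v_{6}  ⟹  sig = (2;(2))
  P={0,4}:  v_{0} + v_{4} = 3·v_{6}  ⟹  sig = (2;(3))
  P={1,5,6}:  v_{1} + v_{5} + v_{6} = 0  ⟹  sig = (3;())
  P={0,1,5}:  v_{0} + v_{1} + v_{5} = v_{2}  ⟹  sig = (3;(1))
  P={1,4,5}:  v_{1} + v_{4} + v_{5} = v_{3}  ⟹  sig = (3;(1))

Sorted signature multiset PRS(X):
{ (2;(1)) ×3,  (2;(2)) ×2,  (2;(3)),  (3;()),  (3;(1)) ×2 }


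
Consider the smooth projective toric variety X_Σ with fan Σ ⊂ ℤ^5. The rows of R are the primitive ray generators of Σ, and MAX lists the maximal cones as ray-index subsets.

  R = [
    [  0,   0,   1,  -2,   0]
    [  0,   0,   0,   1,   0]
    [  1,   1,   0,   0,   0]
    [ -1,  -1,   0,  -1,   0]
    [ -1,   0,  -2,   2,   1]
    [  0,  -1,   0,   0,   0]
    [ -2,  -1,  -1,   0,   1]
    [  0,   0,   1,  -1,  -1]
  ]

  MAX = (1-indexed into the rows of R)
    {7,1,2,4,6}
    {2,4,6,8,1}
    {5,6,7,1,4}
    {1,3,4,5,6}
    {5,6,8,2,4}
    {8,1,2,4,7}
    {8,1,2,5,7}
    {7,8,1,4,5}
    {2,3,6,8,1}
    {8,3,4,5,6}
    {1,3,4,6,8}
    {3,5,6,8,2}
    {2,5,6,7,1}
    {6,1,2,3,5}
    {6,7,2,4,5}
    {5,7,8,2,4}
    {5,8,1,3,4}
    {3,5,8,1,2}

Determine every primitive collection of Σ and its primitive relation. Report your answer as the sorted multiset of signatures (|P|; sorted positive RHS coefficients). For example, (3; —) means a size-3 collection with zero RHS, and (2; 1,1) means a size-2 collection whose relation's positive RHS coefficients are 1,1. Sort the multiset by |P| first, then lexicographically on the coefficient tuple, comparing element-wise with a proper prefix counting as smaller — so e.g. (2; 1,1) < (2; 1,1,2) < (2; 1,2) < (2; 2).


|primitive collections| = 5. Relations:

  {3,7}:  v_{3} + v_{7} = v_{1} + v_{5}  so sig = (2; 1,1)
  {2,3,4}:  v_{2} + v_{3} + v_{4} = 0  so sig = (3; —)
  {6,7,8}:  v_{6} + v_{7} + v_{8} = v_{2} + 2·v_{4}  so sig = (3; 1,2)
  {1,2,4,5}:  v_{1} + v_{2} + v_{4} + v_{5} = v_{7}  so sig = (4; 1)
  {1,5,6,8}:  v_{1} + v_{5} + v_{6} + v_{8} = v_{4}  so sig = (4; 1)

so the primitive-relation signature multiset is
[(2; 1,1), (3; —), (3; 1,2), (4; 1), (4; 1)]


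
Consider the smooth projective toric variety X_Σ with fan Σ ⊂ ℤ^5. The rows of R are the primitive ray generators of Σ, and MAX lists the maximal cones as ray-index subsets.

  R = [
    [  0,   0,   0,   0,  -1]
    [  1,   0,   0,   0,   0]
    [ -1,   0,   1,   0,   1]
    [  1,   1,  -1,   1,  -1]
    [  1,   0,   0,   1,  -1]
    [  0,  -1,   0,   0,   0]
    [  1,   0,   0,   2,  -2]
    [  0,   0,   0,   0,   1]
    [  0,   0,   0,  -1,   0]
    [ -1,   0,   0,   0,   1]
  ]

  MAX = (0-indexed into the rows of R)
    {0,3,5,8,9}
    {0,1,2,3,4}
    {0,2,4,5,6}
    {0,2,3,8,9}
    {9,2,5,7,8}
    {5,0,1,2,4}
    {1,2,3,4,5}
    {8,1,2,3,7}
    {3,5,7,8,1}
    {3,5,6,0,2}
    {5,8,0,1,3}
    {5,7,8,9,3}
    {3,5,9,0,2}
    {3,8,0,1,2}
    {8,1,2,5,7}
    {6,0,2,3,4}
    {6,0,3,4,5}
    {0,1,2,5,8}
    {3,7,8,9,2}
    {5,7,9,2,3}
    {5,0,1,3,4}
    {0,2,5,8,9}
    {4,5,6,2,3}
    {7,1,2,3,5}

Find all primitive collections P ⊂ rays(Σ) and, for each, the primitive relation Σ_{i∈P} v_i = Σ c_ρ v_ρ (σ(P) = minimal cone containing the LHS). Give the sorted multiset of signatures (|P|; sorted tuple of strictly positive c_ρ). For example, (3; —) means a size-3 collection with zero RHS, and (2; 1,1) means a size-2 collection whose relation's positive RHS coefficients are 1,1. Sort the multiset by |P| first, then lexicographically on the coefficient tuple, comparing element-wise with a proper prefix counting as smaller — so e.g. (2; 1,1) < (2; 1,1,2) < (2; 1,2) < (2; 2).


Primitive collections (12):

  • {0,7}:  v_{0} + v_{7} = 0  so sig = (2; —)
  • {1,9}:  v_{1} + v_{9} = v_{7}  so sig = (2; 1)
  • {4,8}:  v_{4} + v_{8} = v_{0} + v_{1}  so sig = (2; 1,1)
  • {6,8}:  v_{6} + v_{8} = v_{0} + v_{4}  so sig = (2; 1,1)
  • {4,9}:  v_{4} + v_{9} = v_{2} + v_{3} + v_{5}  so sig = (2; 1,1,1)
  • {4,7}:  v_{4} + v_{7} = v_{1} + v_{2} + v_{3} + v_{5}  so sig = (2; 1,1,1,1)
  • {6,7}:  v_{6} + v_{7} = v_{2} + v_{3} + v_{4} + v_{5}  so sig = (2; 1,1,1,1)
  • {6,9}:  v_{6} + v_{9} = v_{0} + 2·v_{2} + 2·v_{3} + 2·v_{5}  so sig = (2; 1,2,2,2)
  • {1,6}:  v_{1} + v_{6} = 2·v_{4}  so sig = (2; 2)
  • {2,3,5,8}:  v_{2} + v_{3} + v_{5} + v_{8} = 0  so sig = (4; —)
  • {0,1,2,3,5}:  v_{0} + v_{1} + v_{2} + v_{3} + v_{5} = v_{4}  so sig = (5; 1)
  • {0,2,3,4,5}:  v_{0} + v_{2} + v_{3} + v_{4} + v_{5} = v_{6}  so sig = (5; 1)

Sorted signature multiset PRS(X):
[(2; —), (2; 1), (2; 1,1), (2; 1,1), (2; 1,1,1), (2; 1,1,1,1), (2; 1,1,1,1), (2; 1,2,2,2), (2; 2), (4; —), (5; 1), (5; 1)]


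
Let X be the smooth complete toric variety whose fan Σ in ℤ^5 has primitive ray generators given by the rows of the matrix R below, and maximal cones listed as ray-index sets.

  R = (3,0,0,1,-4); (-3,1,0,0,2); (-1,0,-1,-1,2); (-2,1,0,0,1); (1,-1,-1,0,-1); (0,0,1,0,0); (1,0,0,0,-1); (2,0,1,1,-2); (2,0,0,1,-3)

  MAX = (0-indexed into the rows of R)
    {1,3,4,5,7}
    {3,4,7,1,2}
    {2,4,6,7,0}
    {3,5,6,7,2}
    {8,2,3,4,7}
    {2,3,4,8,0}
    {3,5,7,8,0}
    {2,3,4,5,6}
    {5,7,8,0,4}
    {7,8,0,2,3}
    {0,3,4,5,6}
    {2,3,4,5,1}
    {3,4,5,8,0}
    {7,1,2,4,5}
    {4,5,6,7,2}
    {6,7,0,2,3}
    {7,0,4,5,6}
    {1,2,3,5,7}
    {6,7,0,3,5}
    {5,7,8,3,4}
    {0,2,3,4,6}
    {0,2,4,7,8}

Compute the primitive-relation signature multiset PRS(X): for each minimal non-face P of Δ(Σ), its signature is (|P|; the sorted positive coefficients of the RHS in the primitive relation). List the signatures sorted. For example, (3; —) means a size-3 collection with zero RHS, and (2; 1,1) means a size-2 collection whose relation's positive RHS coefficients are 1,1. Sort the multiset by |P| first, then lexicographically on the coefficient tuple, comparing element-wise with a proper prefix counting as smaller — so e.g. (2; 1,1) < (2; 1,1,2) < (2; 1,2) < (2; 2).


|primitive collections| = 9. Relations:

  • {1,6}:  v_{1} + v_{6} = v_{3}  →  sig = (2; 1)
  • {6,8}:  v_{6} + v_{8} = v_{0}  →  sig = (2; 1)
  • {0,1}:  v_{0} + v_{1} = v_{3} + v_{8}  →  sig = (2; 1,1)
  • {1,8}:  v_{1} + v_{8} = 2·v_{3} + v_{4} + v_{7}  →  sig = (2; 1,1,2)
  • {2,5,8}:  v_{2} + v_{5} + v_{8} = v_{6}  →  sig = (3; 1)
  • {0,2,5}:  v_{0} + v_{2} + v_{5} = 2·v_{6}  →  sig = (3; 2)
  • {3,4,6,7}:  v_{3} + v_{4} + v_{6} + v_{7} = v_{8}  →  sig = (4; 1)
  • {0,3,4,7}:  v_{0} + v_{3} + v_{4} + v_{7} = 2·v_{8}  →  sig = (4; 2)
  • {2,3,4,5,7}:  v_{2} + v_{3} + v_{4} + v_{5} + v_{7} = 0  →  sig = (5; —)

Sorted signature multiset PRS(X):
[(2; 1), (2; 1), (2; 1,1), (2; 1,1,2), (3; 1), (3; 2), (4; 1), (4; 2), (5; —)]


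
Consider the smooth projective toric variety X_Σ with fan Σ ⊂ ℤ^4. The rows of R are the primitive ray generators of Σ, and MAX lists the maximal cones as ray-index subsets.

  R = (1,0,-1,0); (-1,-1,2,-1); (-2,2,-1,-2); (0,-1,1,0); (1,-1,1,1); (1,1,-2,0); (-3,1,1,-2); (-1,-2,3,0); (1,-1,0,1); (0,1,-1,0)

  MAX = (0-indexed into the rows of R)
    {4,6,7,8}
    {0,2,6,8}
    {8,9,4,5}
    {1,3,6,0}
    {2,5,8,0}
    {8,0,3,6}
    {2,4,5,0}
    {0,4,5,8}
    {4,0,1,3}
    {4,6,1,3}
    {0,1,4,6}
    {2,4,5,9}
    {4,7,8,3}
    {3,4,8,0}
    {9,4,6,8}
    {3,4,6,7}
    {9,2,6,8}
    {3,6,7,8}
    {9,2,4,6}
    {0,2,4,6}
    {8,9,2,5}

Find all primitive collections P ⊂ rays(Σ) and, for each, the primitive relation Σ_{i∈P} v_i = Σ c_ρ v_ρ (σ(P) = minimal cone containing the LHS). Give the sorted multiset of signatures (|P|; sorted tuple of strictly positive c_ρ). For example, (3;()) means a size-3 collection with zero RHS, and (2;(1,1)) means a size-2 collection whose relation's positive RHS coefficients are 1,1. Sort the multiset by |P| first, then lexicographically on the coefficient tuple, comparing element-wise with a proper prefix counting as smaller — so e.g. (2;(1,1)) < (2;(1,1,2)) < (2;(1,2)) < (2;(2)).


|primitive collections| = 18. Relations:

  P={3,9}:  v_{3} + v_{9} = 0 ; sig = (2;())
  P={0,9}:  v_{0} + v_{9} = v_{5} ; sig = (2;(1))
  P={3,5}:  v_{3} + v_{5} = v_{0} ; sig = (2;(1))
  P={5,6}:  v_{5} + v_{6} = v_{2} ; sig = (2;(1))
  P={5,7}:  v_{5} + v_{7} = v_{3} ; sig = (2;(1))
  P={2,3}:  v_{2} + v_{3} = v_{0} + v_{6} ; sig = (2;(1,1))
  P={2,7}:  v_{2} + v_{7} = v_{3} + v_{6} ; sig = (2;(1,1))
  P={1,9}:  v_{1} + v_{9} = v_{0} + v_{4} + v_{6} ; sig = (2;(1,1,1))
  P={7,9}:  v_{7} + v_{9} = v_{4} + v_{6} + v_{8} ; sig = (2;(1,1,1))
  P={1,5}:  v_{1} + v_{5} = 2·v_{0} + v_{4} + v_{6} ; sig = (2;(1,1,2))
  P={1,7}:  v_{1} + v_{7} = 3·v_{3} + v_{4} + v_{6} ; sig = (2;(1,1,3))
  P={1,2}:  v_{1} + v_{2} = 2·v_{0} + v_{4} + 2·v_{6} ; sig = (2;(1,2,2))
  P={0,7}:  v_{0} + v_{7} = 2·v_{3} ; sig = (2;(2))
  P={1,8}:  v_{1} + v_{8} = 2·v_{3} ; sig = (2;(2))
  P={2,4,8}:  v_{2} + v_{4} + v_{8} = 0 ; sig = (3;())
  P={0,3,4,6}:  v_{0} + v_{3} + v_{4} + v_{6} = v_{1} ; sig = (4;(1))
  P={0,4,6,8}:  v_{0} + v_{4} + v_{6} + v_{8} = v_{3} ; sig = (4;(1))
  P={3,4,6,8}:  v_{3} + v_{4} + v_{6} + v_{8} = v_{7} ; sig = (4;(1))

Hence PRS(X_Σ) =
{ (2;()),  (2;(1)) ×4,  (2;(1,1)) ×2,  (2;(1,1,1)) ×2,  (2;(1,1,2)),  (2;(1,1,3)),  (2;(1,2,2)),  (2;(2)) ×2,  (3;()),  (4;(1)) ×3 }


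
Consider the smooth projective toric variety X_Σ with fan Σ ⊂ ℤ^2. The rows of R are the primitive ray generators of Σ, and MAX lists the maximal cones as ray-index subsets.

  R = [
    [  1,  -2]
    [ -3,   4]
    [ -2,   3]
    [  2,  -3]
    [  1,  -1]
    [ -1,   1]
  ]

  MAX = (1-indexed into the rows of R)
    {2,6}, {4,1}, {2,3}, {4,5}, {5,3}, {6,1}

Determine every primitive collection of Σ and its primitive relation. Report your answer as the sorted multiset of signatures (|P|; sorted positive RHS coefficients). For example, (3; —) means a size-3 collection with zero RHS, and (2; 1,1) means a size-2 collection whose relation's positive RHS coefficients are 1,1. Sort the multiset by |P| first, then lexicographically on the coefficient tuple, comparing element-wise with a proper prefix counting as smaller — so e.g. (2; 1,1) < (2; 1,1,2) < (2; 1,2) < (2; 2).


Minimal non-faces — 9 found among 6 rays, 6 max cones:

  • {3,4}:  v_{3} + v_{4} = 0  →  sig = (2; —)
  • {5,6}:  v_{5} + v_{6} = 0  →  sig = (2; —)
  • {1,3}:  v_{1} + v_{3} = v_{6}  →  sig = (2; 1)
  • {1,5}:  v_{1} + v_{5} = v_{4}  →  sig = (2; 1)
  • {2,4}:  v_{2} + v_{4} = v_{6}  →  sig = (2; 1)
  • {2,5}:  v_{2} + v_{5} = v_{3}  →  sig = (2; 1)
  • {3,6}:  v_{3} + v_{6} = v_{2}  →  sig = (2; 1)
  • {4,6}:  v_{4} + v_{6} = v_{1}  →  sig = (2; 1)
  • {1,2}:  v_{1} + v_{2} = 2·v_{6}  →  sig = (2; 2)

Hence PRS(X_Σ) =
    (2; —)
    (2; —)
    (2; 1)
    (2; 1)
    (2; 1)
    (2; 1)
    (2; 1)
    (2; 1)
    (2; 2)


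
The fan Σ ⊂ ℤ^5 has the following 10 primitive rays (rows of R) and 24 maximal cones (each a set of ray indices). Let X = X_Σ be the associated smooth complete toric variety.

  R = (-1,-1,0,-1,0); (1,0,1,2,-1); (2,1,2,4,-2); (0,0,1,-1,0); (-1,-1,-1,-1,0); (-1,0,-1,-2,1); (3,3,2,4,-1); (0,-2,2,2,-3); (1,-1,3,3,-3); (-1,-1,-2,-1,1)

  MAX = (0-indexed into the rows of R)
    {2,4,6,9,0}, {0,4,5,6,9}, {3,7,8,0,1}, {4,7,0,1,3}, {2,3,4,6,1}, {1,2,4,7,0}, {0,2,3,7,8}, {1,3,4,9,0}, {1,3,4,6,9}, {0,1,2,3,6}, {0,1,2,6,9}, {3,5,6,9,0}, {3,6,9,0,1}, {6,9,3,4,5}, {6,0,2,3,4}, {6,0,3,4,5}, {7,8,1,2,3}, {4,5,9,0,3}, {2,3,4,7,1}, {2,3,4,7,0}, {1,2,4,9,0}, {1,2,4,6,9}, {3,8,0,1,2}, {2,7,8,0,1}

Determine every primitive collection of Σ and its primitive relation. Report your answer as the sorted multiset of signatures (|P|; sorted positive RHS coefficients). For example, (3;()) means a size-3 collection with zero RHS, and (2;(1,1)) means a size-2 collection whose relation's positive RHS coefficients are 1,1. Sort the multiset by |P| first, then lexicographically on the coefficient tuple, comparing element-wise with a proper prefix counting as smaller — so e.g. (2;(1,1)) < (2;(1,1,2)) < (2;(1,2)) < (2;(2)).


Σ has 14 primitive collections:

  {1,5}:  v_{1} + v_{5} = 0 ; sig = (2;())
  {4,8}:  v_{4} + v_{8} = v_{7} ; sig = (2;(1))
  {2,5}:  v_{2} + v_{5} = v_{0} + v_{4} + v_{6} ; sig = (2;(1,1,1))
  {5,8}:  v_{5} + v_{8} = v_{0} + v_{2} + v_{3} + v_{4} ; sig = (2;(1,1,1,1))
  {5,7}:  v_{5} + v_{7} = v_{0} + v_{2} + v_{3} + 2·v_{4} ; sig = (2;(1,1,1,2))
  {6,7}:  v_{6} + v_{7} = 2·v_{2} + v_{3} + v_{4} ; sig = (2;(1,1,2))
  {8,9}:  v_{8} + v_{9} = v_{0} + 2·v_{1} + v_{4} ; sig = (2;(1,1,2))
  {6,8}:  v_{6} + v_{8} = 2·v_{2} + v_{3} ; sig = (2;(1,2))
  {7,9}:  v_{7} + v_{9} = v_{0} + 2·v_{1} + 2·v_{4} ; sig = (2;(1,2,2))
  {2,3,9}:  v_{2} + v_{3} + v_{9} = v_{1} ; sig = (3;(1))
  {0,1,4,6}:  v_{0} + v_{1} + v_{4} + v_{6} = v_{2} ; sig = (4;(1))
  {0,3,4,6,9}:  v_{0} + v_{3} + v_{4} + v_{6} + v_{9} = 0 ; sig = (5;())
  {0,1,2,3,4}:  v_{0} + v_{1} + v_{2} + v_{3} + v_{4} = v_{8} ; sig = (5;(1))
  {0,1,2,3,7}:  v_{0} + v_{1} + v_{2} + v_{3} + v_{7} = 2·v_{8} ; sig = (5;(2))

so the primitive-relation signature multiset is
    |P|=2: 9 collections, coeffs (), (1), (1,1,1), (1,1,1,1), (1,1,1,2), (1,1,2), (1,1,2), (1,2), (1,2,2)
    |P|=3: 1 collection, coeffs (1)
    |P|=4: 1 collection, coeffs (1)
    |P|=5: 3 collections, coeffs (), (1), (2)


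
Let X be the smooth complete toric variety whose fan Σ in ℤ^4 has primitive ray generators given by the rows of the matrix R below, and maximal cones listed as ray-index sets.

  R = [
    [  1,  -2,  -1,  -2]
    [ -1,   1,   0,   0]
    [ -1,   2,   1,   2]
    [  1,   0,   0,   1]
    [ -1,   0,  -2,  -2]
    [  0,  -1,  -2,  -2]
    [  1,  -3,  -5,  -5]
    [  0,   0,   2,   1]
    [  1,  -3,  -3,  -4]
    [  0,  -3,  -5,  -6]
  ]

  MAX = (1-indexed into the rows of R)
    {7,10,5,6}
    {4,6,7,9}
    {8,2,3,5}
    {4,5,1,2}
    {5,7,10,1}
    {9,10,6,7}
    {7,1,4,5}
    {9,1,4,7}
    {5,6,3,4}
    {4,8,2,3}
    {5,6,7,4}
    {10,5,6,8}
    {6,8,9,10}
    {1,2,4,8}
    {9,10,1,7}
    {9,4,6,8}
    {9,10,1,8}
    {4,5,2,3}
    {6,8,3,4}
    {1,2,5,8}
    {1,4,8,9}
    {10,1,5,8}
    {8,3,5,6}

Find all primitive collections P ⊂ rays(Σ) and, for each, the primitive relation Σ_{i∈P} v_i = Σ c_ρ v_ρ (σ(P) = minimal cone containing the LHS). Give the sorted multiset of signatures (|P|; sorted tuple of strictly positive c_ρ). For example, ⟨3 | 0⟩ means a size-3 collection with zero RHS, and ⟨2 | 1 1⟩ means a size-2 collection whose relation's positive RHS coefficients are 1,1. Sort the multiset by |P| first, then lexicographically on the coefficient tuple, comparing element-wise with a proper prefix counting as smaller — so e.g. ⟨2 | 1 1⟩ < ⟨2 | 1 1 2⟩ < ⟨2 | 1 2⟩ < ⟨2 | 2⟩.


Σ has 13 primitive collections:

  P = {1,3}:  v_{1} + v_{3} = 0 — sig = ⟨2 | 0⟩
  P = {1,6}:  v_{1} + v_{6} = v_{9} — sig = ⟨2 | 1⟩
  P = {2,6}:  v_{2} + v_{6} = v_{5} — sig = ⟨2 | 1⟩
  P = {3,9}:  v_{3} + v_{9} = v_{6} — sig = ⟨2 | 1⟩
  P = {4,10}:  v_{4} + v_{10} = v_{7} — sig = ⟨2 | 1⟩
  P = {5,9}:  v_{5} + v_{9} = v_{10} — sig = ⟨2 | 1⟩
  P = {7,8}:  v_{7} + v_{8} = v_{9} — sig = ⟨2 | 1⟩
  P = {2,9}:  v_{2} + v_{9} = v_{1} + v_{5} — sig = ⟨2 | 1 1⟩
  P = {3,10}:  v_{3} + v_{10} = v_{5} + v_{6} — sig = ⟨2 | 1 1⟩
  P = {3,7}:  v_{3} + v_{7} = v_{4} + v_{5} + v_{6} — sig = ⟨2 | 1 1 1⟩
  P = {2,7}:  v_{2} + v_{7} = v_{1} + v_{4} + 2·v_{5} — sig = ⟨2 | 1 1 2⟩
  P = {2,10}:  v_{2} + v_{10} = v_{1} + 2·v_{5} — sig = ⟨2 | 1 2⟩
  P = {4,5,8}:  v_{4} + v_{5} + v_{8} = 0 — sig = ⟨3 | 0⟩

Hence PRS(X_Σ) =
{ ⟨2 | 0⟩,  ⟨2 | 1⟩ ×6,  ⟨2 | 1 1⟩ ×2,  ⟨2 | 1 1 1⟩,  ⟨2 | 1 1 2⟩,  ⟨2 | 1 2⟩,  ⟨3 | 0⟩ }


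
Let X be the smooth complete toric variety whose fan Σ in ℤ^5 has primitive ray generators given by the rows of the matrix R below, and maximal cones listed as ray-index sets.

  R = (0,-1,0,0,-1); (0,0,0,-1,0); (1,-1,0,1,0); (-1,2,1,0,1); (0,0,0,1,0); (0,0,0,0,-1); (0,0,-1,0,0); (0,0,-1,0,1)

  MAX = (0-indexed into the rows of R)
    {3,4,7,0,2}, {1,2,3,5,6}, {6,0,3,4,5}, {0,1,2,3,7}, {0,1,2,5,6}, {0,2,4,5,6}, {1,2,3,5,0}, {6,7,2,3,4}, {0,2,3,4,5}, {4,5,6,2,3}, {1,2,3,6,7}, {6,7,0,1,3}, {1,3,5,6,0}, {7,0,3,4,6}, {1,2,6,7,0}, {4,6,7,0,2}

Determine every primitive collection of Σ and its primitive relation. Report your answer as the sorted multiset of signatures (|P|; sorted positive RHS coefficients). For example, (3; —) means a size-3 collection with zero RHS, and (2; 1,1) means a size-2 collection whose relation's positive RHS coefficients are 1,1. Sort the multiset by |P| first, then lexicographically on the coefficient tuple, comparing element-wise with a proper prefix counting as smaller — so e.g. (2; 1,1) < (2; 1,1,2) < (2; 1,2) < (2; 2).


Σ has 3 primitive collections:

  P = {1,4}:  v_{1} + v_{4} = 0  ⇒ sig = (2; —)
  P = {5,7}:  v_{5} + v_{7} = v_{6}  ⇒ sig = (2; 1)
  P = {0,2,3,6}:  v_{0} + v_{2} + v_{3} + v_{6} = v_{4}  ⇒ sig = (4; 1)

Sorted signature multiset PRS(X):
{ (2; —),  (2; 1),  (4; 1) }


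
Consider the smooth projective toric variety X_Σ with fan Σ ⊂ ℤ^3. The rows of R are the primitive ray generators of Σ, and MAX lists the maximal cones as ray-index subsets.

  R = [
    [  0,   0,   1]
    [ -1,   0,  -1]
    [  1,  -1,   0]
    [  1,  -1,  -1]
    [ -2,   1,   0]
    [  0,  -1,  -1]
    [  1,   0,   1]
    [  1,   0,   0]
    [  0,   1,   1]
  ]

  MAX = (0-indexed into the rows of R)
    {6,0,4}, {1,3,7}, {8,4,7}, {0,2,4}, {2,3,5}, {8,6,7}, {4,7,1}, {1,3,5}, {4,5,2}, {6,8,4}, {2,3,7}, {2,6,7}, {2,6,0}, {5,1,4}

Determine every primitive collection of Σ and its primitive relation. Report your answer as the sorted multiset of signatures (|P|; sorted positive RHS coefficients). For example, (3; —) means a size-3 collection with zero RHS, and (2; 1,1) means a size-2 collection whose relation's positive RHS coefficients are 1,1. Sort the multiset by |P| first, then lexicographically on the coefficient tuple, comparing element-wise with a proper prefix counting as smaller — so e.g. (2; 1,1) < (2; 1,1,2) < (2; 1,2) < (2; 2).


Σ has 18 primitive collections:

  • {1,6}:  v_{1} + v_{6} = 0  so sig = (2; —)
  • {5,8}:  v_{5} + v_{8} = 0  so sig = (2; —)
  • {0,3}:  v_{0} + v_{3} = v_{2}  so sig = (2; 1)
  • {0,7}:  v_{0} + v_{7} = v_{6}  so sig = (2; 1)
  • {1,2}:  v_{1} + v_{2} = v_{5}  so sig = (2; 1)
  • {2,8}:  v_{2} + v_{8} = v_{6}  so sig = (2; 1)
  • {3,4}:  v_{3} + v_{4} = v_{1}  so sig = (2; 1)
  • {3,8}:  v_{3} + v_{8} = v_{7}  so sig = (2; 1)
  • {5,6}:  v_{5} + v_{6} = v_{2}  so sig = (2; 1)
  • {5,7}:  v_{5} + v_{7} = v_{3}  so sig = (2; 1)
  • {0,1}:  v_{0} + v_{1} = v_{2} + v_{4}  so sig = (2; 1,1)
  • {1,8}:  v_{1} + v_{8} = v_{4} + v_{7}  so sig = (2; 1,1)
  • {3,6}:  v_{3} + v_{6} = v_{2} + v_{7}  so sig = (2; 1,1)
  • {0,5}:  v_{0} + v_{5} = 2·v_{2} + v_{4}  so sig = (2; 1,2)
  • {0,8}:  v_{0} + v_{8} = v_{4} + 2·v_{6}  so sig = (2; 1,2)
  • {2,4,7}:  v_{2} + v_{4} + v_{7} = 0  so sig = (3; —)
  • {2,4,6}:  v_{2} + v_{4} + v_{6} = v_{0}  so sig = (3; 1)
  • {4,6,7}:  v_{4} + v_{6} + v_{7} = v_{8}  so sig = (3; 1)

Hence PRS(X_Σ) =
    |P|=2: 15 collections, coeffs (), (), (1), (1), (1), (1), (1), (1), (1), (1), (1,1), (1,1), (1,1), (1,2), (1,2)
    |P|=3: 3 collections, coeffs (), (1), (1)


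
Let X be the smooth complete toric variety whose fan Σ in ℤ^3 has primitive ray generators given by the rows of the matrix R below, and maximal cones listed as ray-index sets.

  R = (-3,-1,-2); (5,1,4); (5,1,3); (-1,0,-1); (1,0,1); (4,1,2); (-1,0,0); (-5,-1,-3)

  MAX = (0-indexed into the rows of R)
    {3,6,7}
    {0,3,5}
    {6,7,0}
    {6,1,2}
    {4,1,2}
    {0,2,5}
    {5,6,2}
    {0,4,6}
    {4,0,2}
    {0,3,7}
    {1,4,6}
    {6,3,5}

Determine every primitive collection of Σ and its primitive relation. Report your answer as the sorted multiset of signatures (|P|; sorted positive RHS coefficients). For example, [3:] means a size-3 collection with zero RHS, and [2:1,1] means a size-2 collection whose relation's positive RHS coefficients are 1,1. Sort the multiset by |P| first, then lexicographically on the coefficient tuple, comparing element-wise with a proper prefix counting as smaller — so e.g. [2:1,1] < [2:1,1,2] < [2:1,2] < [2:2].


14 collections generate NE(X_Σ); each relation:

  {2,7}:  v_{2} + v_{7} = 0  →  sig = [2:]
  {3,4}:  v_{3} + v_{4} = 0  →  sig = [2:]
  {2,3}:  v_{2} + v_{3} = v_{5}  →  sig = [2:1]
  {4,5}:  v_{4} + v_{5} = v_{2}  →  sig = [2:1]
  {5,7}:  v_{5} + v_{7} = v_{3}  →  sig = [2:1]
  {1,3}:  v_{1} + v_{3} = v_{2} + v_{6}  →  sig = [2:1,1]
  {1,7}:  v_{1} + v_{7} = v_{4} + v_{6}  →  sig = [2:1,1]
  {4,7}:  v_{4} + v_{7} = v_{0} + v_{6}  →  sig = [2:1,1]
  {1,5}:  v_{1} + v_{5} = 2·v_{2} + v_{6}  →  sig = [2:1,2]
  {0,1}:  v_{0} + v_{1} = 2·v_{4}  →  sig = [2:2]
  {0,5,6}:  v_{0} + v_{5} + v_{6} = 0  →  sig = [3:]
  {0,2,6}:  v_{0} + v_{2} + v_{6} = v_{4}  →  sig = [3:1]
  {0,3,6}:  v_{0} + v_{3} + v_{6} = v_{7}  →  sig = [3:1]
  {2,4,6}:  v_{2} + v_{4} + v_{6} = v_{1}  →  sig = [3:1]

Hence PRS(X_Σ) =
{ [2:] ×2,  [2:1] ×3,  [2:1,1] ×3,  [2:1,2],  [2:2],  [3:],  [3:1] ×3 }


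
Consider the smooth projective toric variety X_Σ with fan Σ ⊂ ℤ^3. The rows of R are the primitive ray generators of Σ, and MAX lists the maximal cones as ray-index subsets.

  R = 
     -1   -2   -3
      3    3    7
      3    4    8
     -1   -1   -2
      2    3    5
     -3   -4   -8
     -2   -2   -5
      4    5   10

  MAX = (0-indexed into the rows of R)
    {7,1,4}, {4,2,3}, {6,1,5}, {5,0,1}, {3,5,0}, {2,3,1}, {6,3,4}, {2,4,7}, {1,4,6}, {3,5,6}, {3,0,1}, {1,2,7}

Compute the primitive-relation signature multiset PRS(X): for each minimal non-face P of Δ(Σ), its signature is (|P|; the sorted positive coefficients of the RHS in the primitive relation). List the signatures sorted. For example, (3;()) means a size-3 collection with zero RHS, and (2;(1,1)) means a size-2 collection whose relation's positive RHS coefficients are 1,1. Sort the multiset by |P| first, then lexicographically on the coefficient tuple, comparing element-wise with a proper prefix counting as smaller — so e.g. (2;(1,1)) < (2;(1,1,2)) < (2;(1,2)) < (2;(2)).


The 14 primitive collections of Σ (r=8, n=3):

  P={2,5}:  v_{2} + v_{5} = 0  ⟹  sig = (2;())
  P={0,6}:  v_{0} + v_{6} = v_{5}  ⟹  sig = (2;(1))
  P={0,7}:  v_{0} + v_{7} = v_{1}  ⟹  sig = (2;(1))
  P={3,7}:  v_{3} + v_{7} = v_{2}  ⟹  sig = (2;(1))
  P={6,7}:  v_{6} + v_{7} = v_{4}  ⟹  sig = (2;(1))
  P={0,2}:  v_{0} + v_{2} = v_{1} + v_{3}  ⟹  sig = (2;(1,1))
  P={0,4}:  v_{0} + v_{4} = v_{1} + v_{6}  ⟹  sig = (2;(1,1))
  P={2,6}:  v_{2} + v_{6} = v_{3} + v_{4}  ⟹  sig = (2;(1,1))
  P={5,7}:  v_{5} + v_{7} = v_{1} + v_{6}  ⟹  sig = (2;(1,1))
  P={4,5}:  v_{4} + v_{5} = v_{1} + 2·v_{6}  ⟹  sig = (2;(1,2))
  P={1,3,6}:  v_{1} + v_{3} + v_{6} = 0  ⟹  sig = (3;())
  P={1,3,4}:  v_{1} + v_{3} + v_{4} = v_{7}  ⟹  sig = (3;(1))
  P={1,3,5}:  v_{1} + v_{3} + v_{5} = v_{0}  ⟹  sig = (3;(1))
  P={1,2,4}:  v_{1} + v_{2} + v_{4} = 2·v_{7}  ⟹  sig = (3;(2))

Signatures (|P|; sorted positive RHS coefficients), sorted:
{ (2;()),  (2;(1)) ×4,  (2;(1,1)) ×4,  (2;(1,2)),  (3;()),  (3;(1)) ×2,  (3;(2)) }


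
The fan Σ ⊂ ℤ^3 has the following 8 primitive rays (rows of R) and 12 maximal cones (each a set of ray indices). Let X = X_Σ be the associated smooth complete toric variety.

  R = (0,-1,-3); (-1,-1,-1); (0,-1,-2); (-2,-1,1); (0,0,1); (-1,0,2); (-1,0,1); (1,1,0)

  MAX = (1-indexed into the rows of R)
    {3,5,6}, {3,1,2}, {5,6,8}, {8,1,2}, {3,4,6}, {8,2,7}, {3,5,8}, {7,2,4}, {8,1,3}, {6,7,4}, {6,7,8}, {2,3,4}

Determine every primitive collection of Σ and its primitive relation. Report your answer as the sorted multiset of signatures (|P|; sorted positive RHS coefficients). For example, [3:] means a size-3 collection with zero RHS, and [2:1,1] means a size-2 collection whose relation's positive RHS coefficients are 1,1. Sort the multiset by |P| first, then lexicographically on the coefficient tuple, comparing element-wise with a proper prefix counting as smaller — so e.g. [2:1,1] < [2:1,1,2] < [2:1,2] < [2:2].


Δ(Σ) — 8 vertices, 12 min non-faces:

  {1,5}:  v_{1} + v_{5} = v_{3} — sig = [2:1]
  {1,6}:  v_{1} + v_{6} = v_{2} — sig = [2:1]
  {2,6}:  v_{2} + v_{6} = v_{4} — sig = [2:1]
  {3,7}:  v_{3} + v_{7} = v_{2} — sig = [2:1]
  {4,8}:  v_{4} + v_{8} = v_{7} — sig = [2:1]
  {5,7}:  v_{5} + v_{7} = v_{6} — sig = [2:1]
  {2,5}:  v_{2} + v_{5} = v_{3} + v_{6} — sig = [2:1,1]
  {1,7}:  v_{1} + v_{7} = 2·v_{2} + v_{8} — sig = [2:1,2]
  {4,5}:  v_{4} + v_{5} = v_{3} + 2·v_{6} — sig = [2:1,2]
  {1,4}:  v_{1} + v_{4} = 2·v_{2} — sig = [2:2]
  {3,6,8}:  v_{3} + v_{6} + v_{8} = 0 — sig = [3:]
  {2,3,8}:  v_{2} + v_{3} + v_{8} = v_{1} — sig = [3:1]

Hence PRS(X_Σ) =
    [2:1]
    [2:1]
    [2:1]
    [2:1]
    [2:1]
    [2:1]
    [2:1,1]
    [2:1,2]
    [2:1,2]
    [2:2]
    [3:]
    [3:1]


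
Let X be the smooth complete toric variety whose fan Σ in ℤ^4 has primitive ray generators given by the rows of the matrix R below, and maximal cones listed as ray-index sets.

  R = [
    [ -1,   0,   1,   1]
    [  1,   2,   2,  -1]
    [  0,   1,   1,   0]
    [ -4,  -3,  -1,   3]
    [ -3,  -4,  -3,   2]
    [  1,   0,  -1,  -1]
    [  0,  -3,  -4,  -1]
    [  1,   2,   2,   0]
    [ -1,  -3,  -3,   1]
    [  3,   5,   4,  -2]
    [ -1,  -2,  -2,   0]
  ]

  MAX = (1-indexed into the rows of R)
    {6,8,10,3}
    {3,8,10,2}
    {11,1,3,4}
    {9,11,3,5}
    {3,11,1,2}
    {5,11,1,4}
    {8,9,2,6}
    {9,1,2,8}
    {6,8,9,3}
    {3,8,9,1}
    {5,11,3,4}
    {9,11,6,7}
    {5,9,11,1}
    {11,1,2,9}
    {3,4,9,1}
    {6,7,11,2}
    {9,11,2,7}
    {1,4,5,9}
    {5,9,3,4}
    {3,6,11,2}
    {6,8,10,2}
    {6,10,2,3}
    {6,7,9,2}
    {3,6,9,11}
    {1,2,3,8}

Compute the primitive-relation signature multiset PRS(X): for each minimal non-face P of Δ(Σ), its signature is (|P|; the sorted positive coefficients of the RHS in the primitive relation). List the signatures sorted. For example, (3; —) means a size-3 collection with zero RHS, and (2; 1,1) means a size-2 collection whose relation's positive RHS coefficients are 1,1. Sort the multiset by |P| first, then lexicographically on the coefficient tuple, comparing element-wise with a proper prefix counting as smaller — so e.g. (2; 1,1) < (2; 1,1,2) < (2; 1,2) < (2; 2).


The 25 primitive collections of Σ (r=11, n=4):

  P = {1,6}:  v_{1} + v_{6} = 0  ⟹  sig = (2; —)
  P = {8,11}:  v_{8} + v_{11} = 0  ⟹  sig = (2; —)
  P = {5,10}:  v_{5} + v_{10} = v_{3}  ⟹  sig = (2; 1)
  P = {2,5}:  v_{2} + v_{5} = v_{1} + v_{11}  ⟹  sig = (2; 1,1)
  P = {3,7}:  v_{3} + v_{7} = v_{6} + v_{11}  ⟹  sig = (2; 1,1)
  P = {4,6}:  v_{4} + v_{6} = v_{3} + v_{5}  ⟹  sig = (2; 1,1)
  P = {4,7}:  v_{4} + v_{7} = v_{5} + v_{11}  ⟹  sig = (2; 1,1)
  P = {9,10}:  v_{9} + v_{10} = v_{6} + v_{8}  ⟹  sig = (2; 1,1)
  P = {1,7}:  v_{1} + v_{7} = v_{2} + v_{9} + v_{11}  ⟹  sig = (2; 1,1,1)
  P = {1,10}:  v_{1} + v_{10} = v_{2} + v_{3} + v_{8}  ⟹  sig = (2; 1,1,1)
  P = {5,6}:  v_{5} + v_{6} = v_{3} + v_{9} + v_{11}  ⟹  sig = (2; 1,1,1)
  P = {5,8}:  v_{5} + v_{8} = v_{1} + v_{3} + v_{9}  ⟹  sig = (2; 1,1,1)
  P = {7,8}:  v_{7} + v_{8} = v_{2} + v_{6} + v_{9}  ⟹  sig = (2; 1,1,1)
  P = {10,11}:  v_{10} + v_{11} = v_{2} + v_{3} + v_{6}  ⟹  sig = (2; 1,1,1)
  P = {2,4}:  v_{2} + v_{4} = 2·v_{1} + v_{3} + v_{11}  ⟹  sig = (2; 1,1,2)
  P = {4,10}:  v_{4} + v_{10} = v_{1} + 2·v_{3}  ⟹  sig = (2; 1,2)
  P = {5,7}:  v_{5} + v_{7} = v_{9} + 2·v_{11}  ⟹  sig = (2; 1,2)
  P = {7,10}:  v_{7} + v_{10} = v_{2} + 2·v_{6}  ⟹  sig = (2; 1,2)
  P = {4,8}:  v_{4} + v_{8} = 2·v_{1} + 2·v_{3} + v_{9}  ⟹  sig = (2; 1,2,2)
  P = {2,3,9}:  v_{2} + v_{3} + v_{9} = 0  ⟹  sig = (3; —)
  P = {1,3,5}:  v_{1} + v_{3} + v_{5} = v_{4}  ⟹  sig = (3; 1)
  P = {4,9,11}:  v_{4} + v_{9} + v_{11} = 2·v_{5}  ⟹  sig = (3; 2)
  P = {1,3,9,11}:  v_{1} + v_{3} + v_{9} + v_{11} = v_{5}  ⟹  sig = (4; 1)
  P = {2,3,6,8}:  v_{2} + v_{3} + v_{6} + v_{8} = v_{10}  ⟹  sig = (4; 1)
  P = {2,6,9,11}:  v_{2} + v_{6} + v_{9} + v_{11} = v_{7}  ⟹  sig = (4; 1)

Signatures (|P|; sorted positive RHS coefficients), sorted:
[(2; —), (2; —), (2; 1), (2; 1,1), (2; 1,1), (2; 1,1), (2; 1,1), (2; 1,1), (2; 1,1,1), (2; 1,1,1), (2; 1,1,1), (2; 1,1,1), (2; 1,1,1), (2; 1,1,1), (2; 1,1,2), (2; 1,2), (2; 1,2), (2; 1,2), (2; 1,2,2), (3; —), (3; 1), (3; 2), (4; 1), (4; 1), (4; 1)]


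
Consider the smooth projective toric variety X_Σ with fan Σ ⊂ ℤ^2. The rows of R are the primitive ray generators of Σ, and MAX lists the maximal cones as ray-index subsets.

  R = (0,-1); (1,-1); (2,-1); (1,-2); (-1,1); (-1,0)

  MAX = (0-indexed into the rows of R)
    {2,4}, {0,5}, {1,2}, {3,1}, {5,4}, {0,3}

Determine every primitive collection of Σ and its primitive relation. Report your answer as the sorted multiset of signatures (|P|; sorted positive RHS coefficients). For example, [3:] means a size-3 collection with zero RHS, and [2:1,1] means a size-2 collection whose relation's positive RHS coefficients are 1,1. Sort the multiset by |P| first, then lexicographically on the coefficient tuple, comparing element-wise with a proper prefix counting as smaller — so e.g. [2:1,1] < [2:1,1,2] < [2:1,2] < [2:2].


|primitive collections| = 9. Relations:

  P={1,4}:  v_{1} + v_{4} = 0  so sig = [2:]
  P={0,1}:  v_{0} + v_{1} = v_{3}  so sig = [2:1]
  P={0,4}:  v_{0} + v_{4} = v_{5}  so sig = [2:1]
  P={1,5}:  v_{1} + v_{5} = v_{0}  so sig = [2:1]
  P={2,5}:  v_{2} + v_{5} = v_{1}  so sig = [2:1]
  P={3,4}:  v_{3} + v_{4} = v_{0}  so sig = [2:1]
  P={0,2}:  v_{0} + v_{2} = 2·v_{1}  so sig = [2:2]
  P={3,5}:  v_{3} + v_{5} = 2·v_{0}  so sig = [2:2]
  P={2,3}:  v_{2} + v_{3} = 3·v_{1}  so sig = [2:3]

so the primitive-relation signature multiset is
{ [2:],  [2:1] ×5,  [2:2] ×2,  [2:3] }


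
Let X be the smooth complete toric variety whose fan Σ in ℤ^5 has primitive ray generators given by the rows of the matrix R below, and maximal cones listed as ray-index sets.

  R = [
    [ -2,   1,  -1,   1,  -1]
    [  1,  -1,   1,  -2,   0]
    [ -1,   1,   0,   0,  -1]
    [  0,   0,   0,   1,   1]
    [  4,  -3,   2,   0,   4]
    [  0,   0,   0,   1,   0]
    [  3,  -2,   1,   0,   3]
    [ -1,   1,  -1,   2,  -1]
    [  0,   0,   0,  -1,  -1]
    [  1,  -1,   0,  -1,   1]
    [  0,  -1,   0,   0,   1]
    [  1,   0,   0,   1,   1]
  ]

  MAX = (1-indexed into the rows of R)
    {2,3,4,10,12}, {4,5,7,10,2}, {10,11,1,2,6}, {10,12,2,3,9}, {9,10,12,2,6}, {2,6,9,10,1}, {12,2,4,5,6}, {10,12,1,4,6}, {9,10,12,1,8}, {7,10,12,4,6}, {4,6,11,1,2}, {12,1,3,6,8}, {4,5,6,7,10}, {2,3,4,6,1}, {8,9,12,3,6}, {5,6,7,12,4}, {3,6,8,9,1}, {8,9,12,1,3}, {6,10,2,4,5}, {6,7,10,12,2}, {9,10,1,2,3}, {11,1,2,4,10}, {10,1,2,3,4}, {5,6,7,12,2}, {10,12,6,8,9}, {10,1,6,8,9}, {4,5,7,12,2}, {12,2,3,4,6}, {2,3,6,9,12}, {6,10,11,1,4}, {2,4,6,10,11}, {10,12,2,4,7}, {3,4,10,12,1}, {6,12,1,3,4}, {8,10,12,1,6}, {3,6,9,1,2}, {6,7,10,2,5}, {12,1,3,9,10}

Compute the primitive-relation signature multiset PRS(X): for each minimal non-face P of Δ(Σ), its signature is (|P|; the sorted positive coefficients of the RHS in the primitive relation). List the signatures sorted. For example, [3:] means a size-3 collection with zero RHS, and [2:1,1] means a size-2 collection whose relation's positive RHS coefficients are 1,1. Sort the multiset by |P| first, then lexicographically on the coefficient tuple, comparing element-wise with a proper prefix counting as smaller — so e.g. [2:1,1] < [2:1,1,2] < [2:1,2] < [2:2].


The 25 primitive collections of Σ (r=12, n=5):

  P = {4,9}:  v_{4} + v_{9} = 0  ⟹  sig = [2:]
  P = {2,8}:  v_{2} + v_{8} = v_{6} + v_{9}  ⟹  sig = [2:1,1]
  P = {1,7}:  v_{1} + v_{7} = v_{4} + v_{6} + v_{10}  ⟹  sig = [2:1,1,1]
  P = {3,7}:  v_{3} + v_{7} = v_{2} + v_{4} + v_{12}  ⟹  sig = [2:1,1,1]
  P = {3,11}:  v_{3} + v_{11} = v_{1} + v_{2} + v_{4}  ⟹  sig = [2:1,1,1]
  P = {4,8}:  v_{4} + v_{8} = v_{1} + v_{6} + v_{12}  ⟹  sig = [2:1,1,1]
  P = {5,9}:  v_{5} + v_{9} = v_{2} + v_{6} + v_{7}  ⟹  sig = [2:1,1,1]
  P = {11,12}:  v_{11} + v_{12} = v_{4} + v_{6} + v_{10}  ⟹  sig = [2:1,1,1]
  P = {7,9}:  v_{7} + v_{9} = v_{2} + v_{6} + v_{10} + v_{12}  ⟹  sig = [2:1,1,1,1]
  P = {9,11}:  v_{9} + v_{11} = v_{1} + v_{2} + v_{6} + v_{10}  ⟹  sig = [2:1,1,1,1]
  P = {7,8}:  v_{7} + v_{8} = 2·v_{6} + v_{10} + v_{12}  ⟹  sig = [2:1,1,2]
  P = {8,11}:  v_{8} + v_{11} = v_{1} + 2·v_{6} + v_{10}  ⟹  sig = [2:1,1,2]
  P = {1,5}:  v_{1} + v_{5} = v_{2} + 2·v_{4} + 2·v_{6} + v_{10}  ⟹  sig = [2:1,1,2,2]
  P = {3,5}:  v_{3} + v_{5} = 2·v_{2} + 2·v_{4} + v_{6} + v_{12}  ⟹  sig = [2:1,1,2,2]
  P = {5,8}:  v_{5} + v_{8} = 2·v_{6} + v_{7}  ⟹  sig = [2:1,2]
  P = {7,11}:  v_{7} + v_{11} = v_{2} + 2·v_{4} + 2·v_{6} + 2·v_{10}  ⟹  sig = [2:1,2,2,2]
  P = {5,11}:  v_{5} + v_{11} = 2·v_{2} + 3·v_{4} + 3·v_{6} + 2·v_{10}  ⟹  sig = [2:2,2,3,3]
  P = {1,2,12}:  v_{1} + v_{2} + v_{12} = 0  ⟹  sig = [3:]
  P = {3,6,10}:  v_{3} + v_{6} + v_{10} = 0  ⟹  sig = [3:]
  P = {3,8,10}:  v_{3} + v_{8} + v_{10} = v_{1} + v_{9} + v_{12}  ⟹  sig = [3:1,1,1]
  P = {5,10,12}:  v_{5} + v_{10} + v_{12} = 2·v_{7}  ⟹  sig = [3:2]
  P = {1,6,9,12}:  v_{1} + v_{6} + v_{9} + v_{12} = v_{8}  ⟹  sig = [4:1]
  P = {2,4,6,7}:  v_{2} + v_{4} + v_{6} + v_{7} = v_{5}  ⟹  sig = [4:1]
  P = {1,2,4,6,10}:  v_{1} + v_{2} + v_{4} + v_{6} + v_{10} = v_{11}  ⟹  sig = [5:1]
  P = {2,4,6,10,12}:  v_{2} + v_{4} + v_{6} + v_{10} + v_{12} = v_{7}  ⟹  sig = [5:1]

Hence PRS(X_Σ) =
    [2:]
    [2:1,1]
    [2:1,1,1]
    [2:1,1,1]
    [2:1,1,1]
    [2:1,1,1]
    [2:1,1,1]
    [2:1,1,1]
    [2:1,1,1,1]
    [2:1,1,1,1]
    [2:1,1,2]
    [2:1,1,2]
    [2:1,1,2,2]
    [2:1,1,2,2]
    [2:1,2]
    [2:1,2,2,2]
    [2:2,2,3,3]
    [3:]
    [3:]
    [3:1,1,1]
    [3:2]
    [4:1]
    [4:1]
    [5:1]
    [5:1]


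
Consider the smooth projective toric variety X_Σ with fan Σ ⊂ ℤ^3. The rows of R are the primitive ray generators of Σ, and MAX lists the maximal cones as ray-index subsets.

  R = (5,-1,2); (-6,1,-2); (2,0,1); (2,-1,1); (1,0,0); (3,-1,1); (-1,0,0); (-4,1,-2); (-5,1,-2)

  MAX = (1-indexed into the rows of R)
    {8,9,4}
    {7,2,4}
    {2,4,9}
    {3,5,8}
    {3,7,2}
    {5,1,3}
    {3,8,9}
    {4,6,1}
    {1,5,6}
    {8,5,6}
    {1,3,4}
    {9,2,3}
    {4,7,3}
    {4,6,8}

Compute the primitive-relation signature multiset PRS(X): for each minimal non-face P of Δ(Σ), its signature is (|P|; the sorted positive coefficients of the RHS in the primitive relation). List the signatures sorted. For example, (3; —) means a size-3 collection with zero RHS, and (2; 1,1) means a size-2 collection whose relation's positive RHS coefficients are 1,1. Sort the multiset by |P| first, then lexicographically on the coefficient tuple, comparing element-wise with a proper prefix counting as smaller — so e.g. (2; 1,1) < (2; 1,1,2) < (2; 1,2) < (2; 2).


18 collections generate NE(X_Σ); each relation:

  {1,9}:  v_{1} + v_{9} = 0  so sig = (2; —)
  {5,7}:  v_{5} + v_{7} = 0  so sig = (2; —)
  {1,2}:  v_{1} + v_{2} = v_{7}  so sig = (2; 1)
  {1,8}:  v_{1} + v_{8} = v_{5}  so sig = (2; 1)
  {2,5}:  v_{2} + v_{5} = v_{9}  so sig = (2; 1)
  {3,6}:  v_{3} + v_{6} = v_{1}  so sig = (2; 1)
  {4,5}:  v_{4} + v_{5} = v_{6}  so sig = (2; 1)
  {5,9}:  v_{5} + v_{9} = v_{8}  so sig = (2; 1)
  {6,7}:  v_{6} + v_{7} = v_{4}  so sig = (2; 1)
  {7,8}:  v_{7} + v_{8} = v_{9}  so sig = (2; 1)
  {7,9}:  v_{7} + v_{9} = v_{2}  so sig = (2; 1)
  {1,7}:  v_{1} + v_{7} = v_{3} + v_{4}  so sig = (2; 1,1)
  {2,6}:  v_{2} + v_{6} = v_{4} + v_{9}  so sig = (2; 1,1)
  {6,9}:  v_{6} + v_{9} = v_{4} + v_{8}  so sig = (2; 1,1)
  {2,8}:  v_{2} + v_{8} = 2·v_{9}  so sig = (2; 2)
  {3,4,8}:  v_{3} + v_{4} + v_{8} = 0  so sig = (3; —)
  {3,4,9}:  v_{3} + v_{4} + v_{9} = v_{7}  so sig = (3; 1)
  {2,3,4}:  v_{2} + v_{3} + v_{4} = 2·v_{7}  so sig = (3; 2)

Sorted signature multiset PRS(X):
{ (2; —) ×2,  (2; 1) ×9,  (2; 1,1) ×3,  (2; 2),  (3; —),  (3; 1),  (3; 2) }


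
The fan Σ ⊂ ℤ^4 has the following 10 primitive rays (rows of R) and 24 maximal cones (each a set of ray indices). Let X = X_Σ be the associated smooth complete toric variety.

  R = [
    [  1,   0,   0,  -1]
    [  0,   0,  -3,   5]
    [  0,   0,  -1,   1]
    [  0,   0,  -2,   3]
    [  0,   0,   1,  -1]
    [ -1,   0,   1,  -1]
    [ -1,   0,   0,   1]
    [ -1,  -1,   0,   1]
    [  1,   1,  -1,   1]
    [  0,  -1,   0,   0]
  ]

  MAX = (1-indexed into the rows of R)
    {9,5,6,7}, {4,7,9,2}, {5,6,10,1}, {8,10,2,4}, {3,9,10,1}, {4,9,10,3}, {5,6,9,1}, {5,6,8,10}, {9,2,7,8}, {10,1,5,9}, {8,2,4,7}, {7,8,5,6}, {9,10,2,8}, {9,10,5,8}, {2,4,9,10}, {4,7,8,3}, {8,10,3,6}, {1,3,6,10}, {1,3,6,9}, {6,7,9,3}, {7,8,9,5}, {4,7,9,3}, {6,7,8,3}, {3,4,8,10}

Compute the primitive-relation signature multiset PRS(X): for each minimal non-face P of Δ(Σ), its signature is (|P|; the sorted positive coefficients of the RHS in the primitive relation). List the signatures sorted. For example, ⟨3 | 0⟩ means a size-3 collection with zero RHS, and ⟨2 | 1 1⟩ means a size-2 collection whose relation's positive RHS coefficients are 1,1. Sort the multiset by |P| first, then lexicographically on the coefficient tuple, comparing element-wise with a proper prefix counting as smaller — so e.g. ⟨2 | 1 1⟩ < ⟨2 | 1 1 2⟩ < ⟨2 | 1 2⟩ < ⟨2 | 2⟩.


The 15 primitive collections of Σ (r=10, n=4):

  • {1,7}:  v_{1} + v_{7} = 0  so sig = ⟨2 | 0⟩
  • {3,5}:  v_{3} + v_{5} = 0  so sig = ⟨2 | 0⟩
  • {1,8}:  v_{1} + v_{8} = v_{10}  so sig = ⟨2 | 1⟩
  • {7,10}:  v_{7} + v_{10} = v_{8}  so sig = ⟨2 | 1⟩
  • {2,6}:  v_{2} + v_{6} = v_{4} + v_{7}  so sig = ⟨2 | 1 1⟩
  • {4,5}:  v_{4} + v_{5} = v_{8} + v_{9}  so sig = ⟨2 | 1 1⟩
  • {4,6}:  v_{4} + v_{6} = v_{3} + v_{7}  so sig = ⟨2 | 1 1⟩
  • {1,2}:  v_{1} + v_{2} = v_{4} + v_{9} + v_{10}  so sig = ⟨2 | 1 1 1⟩
  • {1,4}:  v_{1} + v_{4} = v_{3} + v_{9} + v_{10}  so sig = ⟨2 | 1 1 1⟩
  • {2,3}:  v_{2} + v_{3} = 2·v_{4}  so sig = ⟨2 | 2⟩
  • {2,5}:  v_{2} + v_{5} = 2·v_{8} + 2·v_{9}  so sig = ⟨2 | 2 2⟩
  • {6,9,10}:  v_{6} + v_{9} + v_{10} = 0  so sig = ⟨3 | 0⟩
  • {3,8,9}:  v_{3} + v_{8} + v_{9} = v_{4}  so sig = ⟨3 | 1⟩
  • {4,8,9}:  v_{4} + v_{8} + v_{9} = v_{2}  so sig = ⟨3 | 1⟩
  • {6,8,9}:  v_{6} + v_{8} + v_{9} = v_{7}  so sig = ⟨3 | 1⟩

Sorted signature multiset PRS(X):
    |P|=2: 11 collections, coeffs (), (), (1), (1), (1,1), (1,1), (1,1), (1,1,1), (1,1,1), (2), (2,2)
    |P|=3: 4 collections, coeffs (), (1), (1), (1)


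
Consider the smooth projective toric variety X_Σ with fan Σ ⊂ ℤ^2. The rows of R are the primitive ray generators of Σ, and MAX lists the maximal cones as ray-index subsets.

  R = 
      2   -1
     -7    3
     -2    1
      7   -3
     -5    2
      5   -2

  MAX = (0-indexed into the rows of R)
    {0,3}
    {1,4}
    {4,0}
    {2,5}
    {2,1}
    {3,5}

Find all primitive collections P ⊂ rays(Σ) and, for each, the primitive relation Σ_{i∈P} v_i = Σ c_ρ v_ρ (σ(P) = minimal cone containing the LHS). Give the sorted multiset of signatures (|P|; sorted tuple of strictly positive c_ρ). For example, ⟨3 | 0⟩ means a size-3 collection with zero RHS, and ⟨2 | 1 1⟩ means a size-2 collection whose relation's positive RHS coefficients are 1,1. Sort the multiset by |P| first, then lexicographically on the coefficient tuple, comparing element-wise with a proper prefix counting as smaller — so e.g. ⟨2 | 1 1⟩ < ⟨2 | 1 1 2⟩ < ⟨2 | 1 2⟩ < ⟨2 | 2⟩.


9 collections generate NE(X_Σ); each relation:

  • {0,2}:  v_{0} + v_{2} = 0 ; sig = ⟨2 | 0⟩
  • {1,3}:  v_{1} + v_{3} = 0 ; sig = ⟨2 | 0⟩
  • {4,5}:  v_{4} + v_{5} = 0 ; sig = ⟨2 | 0⟩
  • {0,1}:  v_{0} + v_{1} = v_{4} ; sig = ⟨2 | 1⟩
  • {0,5}:  v_{0} + v_{5} = v_{3} ; sig = ⟨2 | 1⟩
  • {1,5}:  v_{1} + v_{5} = v_{2} ; sig = ⟨2 | 1⟩
  • {2,3}:  v_{2} + v_{3} = v_{5} ; sig = ⟨2 | 1⟩
  • {2,4}:  v_{2} + v_{4} = v_{1} ; sig = ⟨2 | 1⟩
  • {3,4}:  v_{3} + v_{4} = v_{0} ; sig = ⟨2 | 1⟩

Hence PRS(X_Σ) =
    ⟨2 | 0⟩
    ⟨2 | 0⟩
    ⟨2 | 0⟩
    ⟨2 | 1⟩
    ⟨2 | 1⟩
    ⟨2 | 1⟩
    ⟨2 | 1⟩
    ⟨2 | 1⟩
    ⟨2 | 1⟩
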